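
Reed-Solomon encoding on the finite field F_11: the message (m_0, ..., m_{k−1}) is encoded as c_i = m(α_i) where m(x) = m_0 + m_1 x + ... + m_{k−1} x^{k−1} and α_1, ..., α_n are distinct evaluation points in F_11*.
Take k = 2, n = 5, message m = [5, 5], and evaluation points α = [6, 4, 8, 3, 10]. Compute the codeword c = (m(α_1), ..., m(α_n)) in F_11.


c = [2, 3, 1, 9, 0]

Message polynomial: m(x) = 5 + 5·x (mod 11).
For each evaluation point α_i, compute m(α_i) mod 11:
  α_1 = 6: Horner steps 5 → 2, so m(6) = 2.
  α_2 = 4: Horner steps 5 → 3, so m(4) = 3.
  α_3 = 8: Horner steps 5 → 1, so m(8) = 1.
  α_4 = 3: Horner steps 5 → 9, so m(3) = 9.
  α_5 = 10: Horner steps 5 → 0, so m(10) = 0.
Codeword c = [2, 3, 1, 9, 0] ∈ F_11^5.


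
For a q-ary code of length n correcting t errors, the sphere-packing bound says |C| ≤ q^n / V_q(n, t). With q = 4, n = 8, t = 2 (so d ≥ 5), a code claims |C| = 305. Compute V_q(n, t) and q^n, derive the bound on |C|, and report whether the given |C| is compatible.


V_q(n, t) = 277, q^n = 65536, Hamming bound = 236, |C| = 305 > bound (violated).

Step 1: Compute V_q(n, t) = Σ_{j=0}^2 C(n, j) (q−1)^j.
  j = 0: C(8,0)·(3)^0 = 1·1 = 1.
  j = 1: C(8,1)·(3)^1 = 8·3 = 24.
  j = 2: C(8,2)·(3)^2 = 28·9 = 252.
  V_q(n, t) = 1 + 24 + 252 = 277.
Step 2: q^n = 4^8 = 65536.
Step 3: Hamming bound ⌊q^n / V_q(n,t)⌋ = ⌊65536/277⌋ = 236.
Step 4: Compare |C| = 305 to 236: violated.
The claimed |C| lies above the Hamming bound, so no 4-ary code of length 8 with d ≥ 5 can have 305 codewords.


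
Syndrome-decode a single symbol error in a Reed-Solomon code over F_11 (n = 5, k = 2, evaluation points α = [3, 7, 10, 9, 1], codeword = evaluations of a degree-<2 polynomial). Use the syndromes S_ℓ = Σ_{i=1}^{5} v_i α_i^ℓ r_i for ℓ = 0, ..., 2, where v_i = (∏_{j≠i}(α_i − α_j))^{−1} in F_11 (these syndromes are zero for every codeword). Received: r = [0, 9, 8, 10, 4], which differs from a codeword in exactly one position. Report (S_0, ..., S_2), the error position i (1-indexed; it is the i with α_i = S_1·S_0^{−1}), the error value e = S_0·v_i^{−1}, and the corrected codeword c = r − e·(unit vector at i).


S = (6, 9, 8), error at position 2, error magnitude e = 6, c = [0, 3, 8, 10, 4].

Step 1: column multipliers v_i = (∏_{j≠i}(α_i − α_j))^{−1} mod 11.
  i = 1 (α = 3): (3−7)(3−10)(3−9)(3−1) = (−4)·(−7)·(−6)·2 = −336 ≡ 5, so v_1 = 5^{−1} = 9 (mod 11).
  i = 2 (α = 7): (7−3)(7−10)(7−9)(7−1) = 4·(−3)·(−2)·6 = 144 ≡ 1, so v_2 = 1^{−1} = 1 (mod 11).
  i = 3 (α = 10): (10−3)(10−7)(10−9)(10−1) = 7·3·1·9 = 189 ≡ 2, so v_3 = 2^{−1} = 6 (mod 11).
  i = 4 (α = 9): (9−3)(9−7)(9−10)(9−1) = 6·2·(−1)·8 = −96 ≡ 3, so v_4 = 3^{−1} = 4 (mod 11).
  i = 5 (α = 1): (1−3)(1−7)(1−10)(1−9) = (−2)·(−6)·(−9)·(−8) = 864 ≡ 6, so v_5 = 6^{−1} = 2 (mod 11).
  v = [9, 1, 6, 4, 2].
Step 2: syndromes of r = [0, 9, 8, 10, 4] (all sums mod 11).
  S_0 = Σ v_i r_i = 9·0 + 1·9 + 6·8 + 4·10 + 2·4 = 105 ≡ 6.
  S_1 = Σ v_i α_i r_i = 9·3·0 + 1·7·9 + 6·10·8 + 4·9·10 + 2·1·4 = 911 ≡ 9.
  α_i^2 mod 11 = [9, 5, 1, 4, 1].
  S_2 = Σ v_i α_i^2 r_i = 9·9·0 + 1·5·9 + 6·1·8 + 4·4·10 + 2·1·4 = 261 ≡ 8.
  S = (6, 9, 8) ≠ 0, so r is not a codeword (an error is present).
Step 3: locate the error. For a single error e at position i, S_ℓ = v_i·e·α_i^ℓ, so α_err = S_1/S_0.
  S_0^{−1} = 6^{−1} = 2 (mod 11), so α_err = 9·2 = 18 ≡ 7 = α_2. Error position i = 2.
  Consistency check: S_2/S_1 = 8·5 = 40 ≡ 7 = α_err ✓ (single-error assumption holds).
Step 4: error magnitude e = S_0/v_2 = S_0·∏_{j≠2}(α_2 − α_j) = 6·1 = 6 ≡ 6 (mod 11).
Step 5: correct position 2: c_2 = r_2 − e = 9 − 6 ≡ 3 (mod 11). Hence c = [0, 3, 8, 10, 4].
  Check: interpolating c through the α_i gives m(x) = 6 + 9·x (degree < 2) with m(α_i) = c_i for every i, so c is indeed a codeword.


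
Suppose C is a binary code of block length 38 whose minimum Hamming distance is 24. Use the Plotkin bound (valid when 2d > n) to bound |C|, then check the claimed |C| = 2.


Plotkin bound M ≤ 4; given |C| = 2 ≤ bound (satisfied).

Check applicability: 2d = 48, n = 38.
2d − n = 10 > 0, so Plotkin applies.
Compute d/(2d−n) = 24/10 ≈ 2.4000.
⌊d/(2d−n)⌋ = 2.
Plotkin bound: M ≤ 2·2 = 4.
Given |C| = 2, check: satisfied.
This |C| is below the Plotkin bound.


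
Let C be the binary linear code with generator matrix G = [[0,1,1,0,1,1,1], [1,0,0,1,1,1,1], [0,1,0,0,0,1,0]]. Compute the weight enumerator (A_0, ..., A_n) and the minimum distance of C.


Weight distribution: A_0 = 1, A_2 = 1, A_3 = 1, A_4 = 2, A_5 = 3. Minimum distance d = 2.

Enumerate all 2^3 = 8 messages m ∈ F_2^3.
For each, compute codeword c = mG in F_2^7, then tally its weight.
  m = 000 → c = 0000000, weight = 0.
  m = 100 → c = 0110111, weight = 5.
  m = 010 → c = 1001111, weight = 5.
  m = 110 → c = 1111000, weight = 4.
  m = 001 → c = 0100010, weight = 2.
  m = 101 → c = 0010101, weight = 3.
  m = 011 → c = 1101101, weight = 5.
  m = 111 → c = 1011010, weight = 4.
Tally weights:
  weight 0: 1 codewords.
  weight 2: 1 codewords.
  weight 3: 1 codewords.
  weight 4: 2 codewords.
  weight 5: 3 codewords.
Minimum distance d = smallest w > 0 with A_w > 0 = 2.
Sanity: Σ A_w = 8 = 2^3 = 8 ✓.


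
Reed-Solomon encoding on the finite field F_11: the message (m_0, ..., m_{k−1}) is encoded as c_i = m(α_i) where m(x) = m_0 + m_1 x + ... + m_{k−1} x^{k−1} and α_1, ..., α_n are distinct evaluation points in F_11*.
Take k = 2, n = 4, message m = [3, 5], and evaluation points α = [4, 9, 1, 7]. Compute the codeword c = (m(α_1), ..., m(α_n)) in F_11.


c = [1, 4, 8, 5]

Message polynomial: m(x) = 3 + 5·x (mod 11).
For each evaluation point α_i, compute m(α_i) mod 11:
  α_1 = 4: Horner steps 5 → 1, so m(4) = 1.
  α_2 = 9: Horner steps 5 → 4, so m(9) = 4.
  α_3 = 1: Horner steps 5 → 8, so m(1) = 8.
  α_4 = 7: Horner steps 5 → 5, so m(7) = 5.
Codeword c = [1, 4, 8, 5] ∈ F_11^4.


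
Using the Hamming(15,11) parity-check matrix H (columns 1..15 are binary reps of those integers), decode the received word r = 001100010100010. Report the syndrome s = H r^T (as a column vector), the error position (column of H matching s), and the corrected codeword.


s = (1, 0, 1, 1)^T, error position = 11, corrected codeword c = 001100010110010

Compute s = H r^T mod 2 one row at a time:
  s_1 = 1 + 0 + 1 + 0 + 0 + 0 + 1 + 0 = 3 ≡ 1 (mod 2).
  s_2 = 1 + 0 + 0 + 0 + 0 + 0 + 1 + 0 = 2 ≡ 0 (mod 2).
  s_3 = 0 + 1 + 0 + 0 + 1 + 0 + 1 + 0 = 3 ≡ 1 (mod 2).
  s_4 = 0 + 1 + 0 + 0 + 0 + 0 + 0 + 0 = 1 ≡ 1 (mod 2).
s = (1, 0, 1, 1)^T — this equals column 11 of H (binary 1011), so error is at position 11.
Correct: flip bit 11 of r = 001100010100010 to get c = 001100010110010.


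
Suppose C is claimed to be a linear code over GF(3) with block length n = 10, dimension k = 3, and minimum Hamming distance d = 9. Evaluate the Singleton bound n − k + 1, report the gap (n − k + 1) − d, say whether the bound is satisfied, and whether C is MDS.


Singleton RHS = n − k + 1 = 8, slack = -1, bound violated (no such code; not MDS).

Singleton bound: d ≤ n − k + 1.
Here n = 10, k = 3, so n − k + 1 = 8.
Given d = 9, check d ≤ 8: NO.
Slack = (n − k + 1) − d = -1.
The slack is negative: d = 9 exceeds n − k + 1 = 8 by 1, so the Singleton bound is violated and no linear [10, 3, 9]_3 code can exist. In particular it is not MDS (MDS requires d = n − k + 1 exactly).
Description: the claimed parameters are [10, 3, 9]_3; such a code would be impossible (violates the Singleton bound).


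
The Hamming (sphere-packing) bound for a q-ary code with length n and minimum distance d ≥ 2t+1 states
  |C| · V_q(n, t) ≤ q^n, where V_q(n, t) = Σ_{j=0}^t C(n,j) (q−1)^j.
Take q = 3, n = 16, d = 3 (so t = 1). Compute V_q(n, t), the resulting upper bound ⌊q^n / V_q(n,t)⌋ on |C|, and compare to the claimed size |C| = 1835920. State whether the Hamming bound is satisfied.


V_q(n, t) = 33, q^n = 43046721, Hamming bound = 1304446, |C| = 1835920 > bound (violated).

Step 1: Compute V_q(n, t) = Σ_{j=0}^1 C(n, j) (q−1)^j.
  j = 0: C(16,0)·(2)^0 = 1·1 = 1.
  j = 1: C(16,1)·(2)^1 = 16·2 = 32.
  V_q(n, t) = 1 + 32 = 33.
Step 2: q^n = 3^16 = 43046721.
Step 3: Hamming bound ⌊q^n / V_q(n,t)⌋ = ⌊43046721/33⌋ = 1304446.
Step 4: Compare |C| = 1835920 to 1304446: violated.
The claimed |C| lies above the Hamming bound, so no 3-ary code of length 16 with d ≥ 3 can have 1835920 codewords.


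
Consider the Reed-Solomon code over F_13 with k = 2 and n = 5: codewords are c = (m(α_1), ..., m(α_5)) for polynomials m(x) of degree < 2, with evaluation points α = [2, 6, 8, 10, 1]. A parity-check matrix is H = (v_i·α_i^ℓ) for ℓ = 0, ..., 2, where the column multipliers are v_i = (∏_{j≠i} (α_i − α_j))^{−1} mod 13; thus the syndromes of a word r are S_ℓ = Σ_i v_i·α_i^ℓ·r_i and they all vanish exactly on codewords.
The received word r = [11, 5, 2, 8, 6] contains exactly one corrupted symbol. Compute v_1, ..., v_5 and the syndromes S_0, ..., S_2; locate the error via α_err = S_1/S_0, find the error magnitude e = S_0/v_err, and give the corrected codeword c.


S = (12, 3, 4), error at position 4, error magnitude e = 9, c = [11, 5, 2, 12, 6].

Step 1: column multipliers v_i = (∏_{j≠i}(α_i − α_j))^{−1} mod 13.
  i = 1 (α = 2): (2−6)(2−8)(2−10)(2−1) = (−4)·(−6)·(−8)·1 = −192 ≡ 3, so v_1 = 3^{−1} = 9 (mod 13).
  i = 2 (α = 6): (6−2)(6−8)(6−10)(6−1) = 4·(−2)·(−4)·5 = 160 ≡ 4, so v_2 = 4^{−1} = 10 (mod 13).
  i = 3 (α = 8): (8−2)(8−6)(8−10)(8−1) = 6·2·(−2)·7 = −168 ≡ 1, so v_3 = 1^{−1} = 1 (mod 13).
  i = 4 (α = 10): (10−2)(10−6)(10−8)(10−1) = 8·4·2·9 = 576 ≡ 4, so v_4 = 4^{−1} = 10 (mod 13).
  i = 5 (α = 1): (1−2)(1−6)(1−8)(1−10) = (−1)·(−5)·(−7)·(−9) = 315 ≡ 3, so v_5 = 3^{−1} = 9 (mod 13).
  v = [9, 10, 1, 10, 9].
Step 2: syndromes of r = [11, 5, 2, 8, 6] (all sums mod 13).
  S_0 = Σ v_i r_i = 9·11 + 10·5 + 1·2 + 10·8 + 9·6 = 285 ≡ 12.
  S_1 = Σ v_i α_i r_i = 9·2·11 + 10·6·5 + 1·8·2 + 10·10·8 + 9·1·6 = 1368 ≡ 3.
  α_i^2 mod 13 = [4, 10, 12, 9, 1].
  S_2 = Σ v_i α_i^2 r_i = 9·4·11 + 10·10·5 + 1·12·2 + 10·9·8 + 9·1·6 = 1694 ≡ 4.
  S = (12, 3, 4) ≠ 0, so r is not a codeword (an error is present).
Step 3: locate the error. For a single error e at position i, S_ℓ = v_i·e·α_i^ℓ, so α_err = S_1/S_0.
  S_0^{−1} = 12^{−1} = 12 (mod 13), so α_err = 3·12 = 36 ≡ 10 = α_4. Error position i = 4.
  Consistency check: S_2/S_1 = 4·9 = 36 ≡ 10 = α_err ✓ (single-error assumption holds).
Step 4: error magnitude e = S_0/v_4 = S_0·∏_{j≠4}(α_4 − α_j) = 12·4 = 48 ≡ 9 (mod 13).
Step 5: correct position 4: c_4 = r_4 − e = 8 − 9 ≡ 12 (mod 13). Hence c = [11, 5, 2, 12, 6].
  Check: interpolating c through the α_i gives m(x) = 1 + 5·x (degree < 2) with m(α_i) = c_i for every i, so c is indeed a codeword.


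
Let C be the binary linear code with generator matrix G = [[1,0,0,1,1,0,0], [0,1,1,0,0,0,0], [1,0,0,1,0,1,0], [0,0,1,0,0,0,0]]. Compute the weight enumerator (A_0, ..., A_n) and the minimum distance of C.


Weight distribution: A_0 = 1, A_1 = 2, A_2 = 2, A_3 = 4, A_4 = 5, A_5 = 2. Minimum distance d = 1.

Enumerate all 2^4 = 16 messages m ∈ F_2^4.
For each, compute codeword c = mG in F_2^7, then tally its weight.
  m = 0000 → c = 0000000, weight = 0.
  m = 1000 → c = 1001100, weight = 3.
  m = 0100 → c = 0110000, weight = 2.
  m = 1100 → c = 1111100, weight = 5.
  m = 0010 → c = 1001010, weight = 3.
  m = 1010 → c = 0000110, weight = 2.
  m = 0110 → c = 1111010, weight = 5.
  m = 1110 → c = 0110110, weight = 4.
  m = 0001 → c = 0010000, weight = 1.
  m = 1001 → c = 1011100, weight = 4.
  m = 0101 → c = 0100000, weight = 1.
  m = 1101 → c = 1101100, weight = 4.
  m = 0011 → c = 1011010, weight = 4.
  m = 1011 → c = 0010110, weight = 3.
  m = 0111 → c = 1101010, weight = 4.
  m = 1111 → c = 0100110, weight = 3.
Tally weights:
  weight 0: 1 codewords.
  weight 1: 2 codewords.
  weight 2: 2 codewords.
  weight 3: 4 codewords.
  weight 4: 5 codewords.
  weight 5: 2 codewords.
Minimum distance d = smallest w > 0 with A_w > 0 = 1.
Sanity: Σ A_w = 16 = 2^4 = 16 ✓.


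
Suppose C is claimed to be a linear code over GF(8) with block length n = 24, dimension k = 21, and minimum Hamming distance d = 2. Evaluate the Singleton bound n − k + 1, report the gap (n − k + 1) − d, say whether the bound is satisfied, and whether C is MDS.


Singleton RHS = n − k + 1 = 4, slack = 2, bound satisfied, not MDS.

Singleton bound: d ≤ n − k + 1.
Here n = 24, k = 21, so n − k + 1 = 4.
Given d = 2, check d ≤ 4: YES.
Slack = (n − k + 1) − d = 2.
The code is NOT MDS (slack = 2 > 0).
Description: the claimed parameters are [24, 21, 2]_8; such a code would be non-MDS.


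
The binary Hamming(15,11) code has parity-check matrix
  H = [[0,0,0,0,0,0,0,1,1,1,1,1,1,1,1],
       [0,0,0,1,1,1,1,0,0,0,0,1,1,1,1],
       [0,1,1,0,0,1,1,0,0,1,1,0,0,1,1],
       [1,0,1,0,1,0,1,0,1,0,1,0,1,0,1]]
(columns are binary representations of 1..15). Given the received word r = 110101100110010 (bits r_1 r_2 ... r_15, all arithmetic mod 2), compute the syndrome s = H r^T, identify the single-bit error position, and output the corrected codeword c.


s = (1, 0, 0, 1)^T, error position = 9, corrected codeword c = 110101101110010

Compute s = H r^T mod 2 one row at a time:
  s_1 = 0 + 0 + 1 + 1 + 0 + 0 + 1 + 0 = 3 ≡ 1 (mod 2).
  s_2 = 1 + 0 + 1 + 1 + 0 + 0 + 1 + 0 = 4 ≡ 0 (mod 2).
  s_3 = 1 + 0 + 1 + 1 + 1 + 1 + 1 + 0 = 6 ≡ 0 (mod 2).
  s_4 = 1 + 0 + 0 + 1 + 0 + 1 + 0 + 0 = 3 ≡ 1 (mod 2).
s = (1, 0, 0, 1)^T — this equals column 9 of H (binary 1001), so error is at position 9.
Correct: flip bit 9 of r = 110101100110010 to get c = 110101101110010.


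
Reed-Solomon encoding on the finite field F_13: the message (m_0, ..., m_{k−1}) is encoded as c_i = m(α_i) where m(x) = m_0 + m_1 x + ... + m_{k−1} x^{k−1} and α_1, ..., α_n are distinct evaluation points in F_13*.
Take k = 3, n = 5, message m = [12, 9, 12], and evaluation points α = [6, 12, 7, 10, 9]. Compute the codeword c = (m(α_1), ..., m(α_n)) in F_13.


c = [4, 2, 0, 2, 12]

Message polynomial: m(x) = 12 + 9·x + 12·x^2 (mod 13).
For each evaluation point α_i, compute m(α_i) mod 13:
  α_1 = 6: Horner steps 12 → 3 → 4, so m(6) = 4.
  α_2 = 12: Horner steps 12 → 10 → 2, so m(12) = 2.
  α_3 = 7: Horner steps 12 → 2 → 0, so m(7) = 0.
  α_4 = 10: Horner steps 12 → 12 → 2, so m(10) = 2.
  α_5 = 9: Horner steps 12 → 0 → 12, so m(9) = 12.
Codeword c = [4, 2, 0, 2, 12] ∈ F_13^5.


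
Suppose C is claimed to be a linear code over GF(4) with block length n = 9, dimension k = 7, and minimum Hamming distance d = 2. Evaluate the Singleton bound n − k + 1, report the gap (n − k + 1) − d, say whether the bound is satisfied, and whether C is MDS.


Singleton RHS = n − k + 1 = 3, slack = 1, bound satisfied, not MDS.

Singleton bound: d ≤ n − k + 1.
Here n = 9, k = 7, so n − k + 1 = 3.
Given d = 2, check d ≤ 3: YES.
Slack = (n − k + 1) − d = 1.
The code is NOT MDS (slack = 1 > 0).
Description: the claimed parameters are [9, 7, 2]_4; such a code would be non-MDS.


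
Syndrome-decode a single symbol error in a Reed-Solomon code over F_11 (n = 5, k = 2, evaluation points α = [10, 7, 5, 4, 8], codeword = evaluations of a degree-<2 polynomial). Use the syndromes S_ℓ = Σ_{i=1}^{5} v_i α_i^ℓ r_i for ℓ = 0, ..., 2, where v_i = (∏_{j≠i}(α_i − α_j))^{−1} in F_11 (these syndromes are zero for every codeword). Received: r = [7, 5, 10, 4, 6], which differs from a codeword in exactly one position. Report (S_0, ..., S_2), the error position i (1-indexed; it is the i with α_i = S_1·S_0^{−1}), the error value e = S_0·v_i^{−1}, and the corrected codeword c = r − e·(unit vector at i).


S = (7, 5, 2), error at position 2, error magnitude e = 5, c = [7, 0, 10, 4, 6].

Step 1: column multipliers v_i = (∏_{j≠i}(α_i − α_j))^{−1} mod 11.
  i = 1 (α = 10): (10−7)(10−5)(10−4)(10−8) = 3·5·6·2 = 180 ≡ 4, so v_1 = 4^{−1} = 3 (mod 11).
  i = 2 (α = 7): (7−10)(7−5)(7−4)(7−8) = (−3)·2·3·(−1) = 18 ≡ 7, so v_2 = 7^{−1} = 8 (mod 11).
  i = 3 (α = 5): (5−10)(5−7)(5−4)(5−8) = (−5)·(−2)·1·(−3) = −30 ≡ 3, so v_3 = 3^{−1} = 4 (mod 11).
  i = 4 (α = 4): (4−10)(4−7)(4−5)(4−8) = (−6)·(−3)·(−1)·(−4) = 72 ≡ 6, so v_4 = 6^{−1} = 2 (mod 11).
  i = 5 (α = 8): (8−10)(8−7)(8−5)(8−4) = (−2)·1·3·4 = −24 ≡ 9, so v_5 = 9^{−1} = 5 (mod 11).
  v = [3, 8, 4, 2, 5].
Step 2: syndromes of r = [7, 5, 10, 4, 6] (all sums mod 11).
  S_0 = Σ v_i r_i = 3·7 + 8·5 + 4·10 + 2·4 + 5·6 = 139 ≡ 7.
  S_1 = Σ v_i α_i r_i = 3·10·7 + 8·7·5 + 4·5·10 + 2·4·4 + 5·8·6 = 962 ≡ 5.
  α_i^2 mod 11 = [1, 5, 3, 5, 9].
  S_2 = Σ v_i α_i^2 r_i = 3·1·7 + 8·5·5 + 4·3·10 + 2·5·4 + 5·9·6 = 651 ≡ 2.
  S = (7, 5, 2) ≠ 0, so r is not a codeword (an error is present).
Step 3: locate the error. For a single error e at position i, S_ℓ = v_i·e·α_i^ℓ, so α_err = S_1/S_0.
  S_0^{−1} = 7^{−1} = 8 (mod 11), so α_err = 5·8 = 40 ≡ 7 = α_2. Error position i = 2.
  Consistency check: S_2/S_1 = 2·9 = 18 ≡ 7 = α_err ✓ (single-error assumption holds).
Step 4: error magnitude e = S_0/v_2 = S_0·∏_{j≠2}(α_2 − α_j) = 7·7 = 49 ≡ 5 (mod 11).
Step 5: correct position 2: c_2 = r_2 − e = 5 − 5 ≡ 0 (mod 11). Hence c = [7, 0, 10, 4, 6].
  Check: interpolating c through the α_i gives m(x) = 2 + 6·x (degree < 2) with m(α_i) = c_i for every i, so c is indeed a codeword.


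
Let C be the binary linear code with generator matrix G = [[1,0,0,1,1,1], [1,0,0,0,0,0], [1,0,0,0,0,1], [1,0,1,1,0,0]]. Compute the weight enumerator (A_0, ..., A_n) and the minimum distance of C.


Weight distribution: A_0 = 1, A_1 = 2, A_2 = 4, A_3 = 6, A_4 = 3. Minimum distance d = 1.

Enumerate all 2^4 = 16 messages m ∈ F_2^4.
For each, compute codeword c = mG in F_2^6, then tally its weight.
  m = 0000 → c = 000000, weight = 0.
  m = 1000 → c = 100111, weight = 4.
  m = 0100 → c = 100000, weight = 1.
  m = 1100 → c = 000111, weight = 3.
  m = 0010 → c = 100001, weight = 2.
  m = 1010 → c = 000110, weight = 2.
  m = 0110 → c = 000001, weight = 1.
  m = 1110 → c = 100110, weight = 3.
  m = 0001 → c = 101100, weight = 3.
  m = 1001 → c = 001011, weight = 3.
  m = 0101 → c = 001100, weight = 2.
  m = 1101 → c = 101011, weight = 4.
  m = 0011 → c = 001101, weight = 3.
  m = 1011 → c = 101010, weight = 3.
  m = 0111 → c = 101101, weight = 4.
  m = 1111 → c = 001010, weight = 2.
Tally weights:
  weight 0: 1 codewords.
  weight 1: 2 codewords.
  weight 2: 4 codewords.
  weight 3: 6 codewords.
  weight 4: 3 codewords.
Minimum distance d = smallest w > 0 with A_w > 0 = 1.
Sanity: Σ A_w = 16 = 2^4 = 16 ✓.


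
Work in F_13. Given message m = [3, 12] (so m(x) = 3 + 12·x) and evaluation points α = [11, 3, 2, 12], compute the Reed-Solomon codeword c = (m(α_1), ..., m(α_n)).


c = [5, 0, 1, 4]

Message polynomial: m(x) = 3 + 12·x (mod 13).
For each evaluation point α_i, compute m(α_i) mod 13:
  α_1 = 11: Horner steps 12 → 5, so m(11) = 5.
  α_2 = 3: Horner steps 12 → 0, so m(3) = 0.
  α_3 = 2: Horner steps 12 → 1, so m(2) = 1.
  α_4 = 12: Horner steps 12 → 4, so m(12) = 4.
Codeword c = [5, 0, 1, 4] ∈ F_13^4.


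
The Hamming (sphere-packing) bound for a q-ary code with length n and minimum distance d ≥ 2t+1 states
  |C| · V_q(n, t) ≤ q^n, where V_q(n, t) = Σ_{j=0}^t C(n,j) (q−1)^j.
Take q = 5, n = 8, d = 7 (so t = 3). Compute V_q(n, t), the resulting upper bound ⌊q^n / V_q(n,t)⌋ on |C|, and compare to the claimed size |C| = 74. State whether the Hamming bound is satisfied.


V_q(n, t) = 4065, q^n = 390625, Hamming bound = 96, |C| = 74 ≤ bound (satisfied).

Step 1: Compute V_q(n, t) = Σ_{j=0}^3 C(n, j) (q−1)^j.
  j = 0: C(8,0)·(4)^0 = 1·1 = 1.
  j = 1: C(8,1)·(4)^1 = 8·4 = 32.
  j = 2: C(8,2)·(4)^2 = 28·16 = 448.
  j = 3: C(8,3)·(4)^3 = 56·64 = 3584.
  V_q(n, t) = 1 + 32 + 448 + 3584 = 4065.
Step 2: q^n = 5^8 = 390625.
Step 3: Hamming bound ⌊q^n / V_q(n,t)⌋ = ⌊390625/4065⌋ = 96.
Step 4: Compare |C| = 74 to 96: satisfied.
The claimed |C| lies below the Hamming bound.


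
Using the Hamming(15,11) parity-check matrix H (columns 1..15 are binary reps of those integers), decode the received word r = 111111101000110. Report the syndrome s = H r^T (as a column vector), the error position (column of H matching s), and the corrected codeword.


s = (1, 0, 1, 0)^T, error position = 10, corrected codeword c = 111111101100110

Compute s = H r^T mod 2 one row at a time:
  s_1 = 0 + 1 + 0 + 0 + 0 + 1 + 1 + 0 = 3 ≡ 1 (mod 2).
  s_2 = 1 + 1 + 1 + 1 + 0 + 1 + 1 + 0 = 6 ≡ 0 (mod 2).
  s_3 = 1 + 1 + 1 + 1 + 0 + 0 + 1 + 0 = 5 ≡ 1 (mod 2).
  s_4 = 1 + 1 + 1 + 1 + 1 + 0 + 1 + 0 = 6 ≡ 0 (mod 2).
s = (1, 0, 1, 0)^T — this equals column 10 of H (binary 1010), so error is at position 10.
Correct: flip bit 10 of r = 111111101000110 to get c = 111111101100110.


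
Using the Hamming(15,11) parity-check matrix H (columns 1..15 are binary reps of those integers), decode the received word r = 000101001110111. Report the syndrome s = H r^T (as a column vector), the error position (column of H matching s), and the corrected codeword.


s = (0, 1, 1, 0)^T, error position = 6, corrected codeword c = 000100001110111

Compute s = H r^T mod 2 one row at a time:
  s_1 = 0 + 1 + 1 + 1 + 0 + 1 + 1 + 1 = 6 ≡ 0 (mod 2).
  s_2 = 1 + 0 + 1 + 0 + 0 + 1 + 1 + 1 = 5 ≡ 1 (mod 2).
  s_3 = 0 + 0 + 1 + 0 + 1 + 1 + 1 + 1 = 5 ≡ 1 (mod 2).
  s_4 = 0 + 0 + 0 + 0 + 1 + 1 + 1 + 1 = 4 ≡ 0 (mod 2).
s = (0, 1, 1, 0)^T — this equals column 6 of H (binary 0110), so error is at position 6.
Correct: flip bit 6 of r = 000101001110111 to get c = 000100001110111.


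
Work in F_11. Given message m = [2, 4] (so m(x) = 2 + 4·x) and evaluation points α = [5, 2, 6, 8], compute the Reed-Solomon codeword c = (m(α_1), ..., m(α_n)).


c = [0, 10, 4, 1]

Message polynomial: m(x) = 2 + 4·x (mod 11).
For each evaluation point α_i, compute m(α_i) mod 11:
  α_1 = 5: Horner steps 4 → 0, so m(5) = 0.
  α_2 = 2: Horner steps 4 → 10, so m(2) = 10.
  α_3 = 6: Horner steps 4 → 4, so m(6) = 4.
  α_4 = 8: Horner steps 4 → 1, so m(8) = 1.
Codeword c = [0, 10, 4, 1] ∈ F_11^4.


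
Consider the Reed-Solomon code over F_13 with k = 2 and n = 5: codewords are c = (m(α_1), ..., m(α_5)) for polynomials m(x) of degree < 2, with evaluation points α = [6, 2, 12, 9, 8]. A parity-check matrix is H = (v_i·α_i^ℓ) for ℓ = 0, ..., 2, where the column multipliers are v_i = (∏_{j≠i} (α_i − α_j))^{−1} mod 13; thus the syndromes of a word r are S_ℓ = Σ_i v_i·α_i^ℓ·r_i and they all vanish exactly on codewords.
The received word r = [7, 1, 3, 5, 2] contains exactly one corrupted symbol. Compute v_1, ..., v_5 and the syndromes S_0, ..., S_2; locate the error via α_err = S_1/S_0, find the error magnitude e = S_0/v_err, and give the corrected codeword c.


S = (2, 3, 11), error at position 5, error magnitude e = 5, c = [7, 1, 3, 5, 10].

Step 1: column multipliers v_i = (∏_{j≠i}(α_i − α_j))^{−1} mod 13.
  i = 1 (α = 6): (6−2)(6−12)(6−9)(6−8) = 4·(−6)·(−3)·(−2) = −144 ≡ 12, so v_1 = 12^{−1} = 12 (mod 13).
  i = 2 (α = 2): (2−6)(2−12)(2−9)(2−8) = (−4)·(−10)·(−7)·(−6) = 1680 ≡ 3, so v_2 = 3^{−1} = 9 (mod 13).
  i = 3 (α = 12): (12−6)(12−2)(12−9)(12−8) = 6·10·3·4 = 720 ≡ 5, so v_3 = 5^{−1} = 8 (mod 13).
  i = 4 (α = 9): (9−6)(9−2)(9−12)(9−8) = 3·7·(−3)·1 = −63 ≡ 2, so v_4 = 2^{−1} = 7 (mod 13).
  i = 5 (α = 8): (8−6)(8−2)(8−12)(8−9) = 2·6·(−4)·(−1) = 48 ≡ 9, so v_5 = 9^{−1} = 3 (mod 13).
  v = [12, 9, 8, 7, 3].
Step 2: syndromes of r = [7, 1, 3, 5, 2] (all sums mod 13).
  S_0 = Σ v_i r_i = 12·7 + 9·1 + 8·3 + 7·5 + 3·2 = 158 ≡ 2.
  S_1 = Σ v_i α_i r_i = 12·6·7 + 9·2·1 + 8·12·3 + 7·9·5 + 3·8·2 = 1173 ≡ 3.
  α_i^2 mod 13 = [10, 4, 1, 3, 12].
  S_2 = Σ v_i α_i^2 r_i = 12·10·7 + 9·4·1 + 8·1·3 + 7·3·5 + 3·12·2 = 1077 ≡ 11.
  S = (2, 3, 11) ≠ 0, so r is not a codeword (an error is present).
Step 3: locate the error. For a single error e at position i, S_ℓ = v_i·e·α_i^ℓ, so α_err = S_1/S_0.
  S_0^{−1} = 2^{−1} = 7 (mod 13), so α_err = 3·7 = 21 ≡ 8 = α_5. Error position i = 5.
  Consistency check: S_2/S_1 = 11·9 = 99 ≡ 8 = α_err ✓ (single-error assumption holds).
Step 4: error magnitude e = S_0/v_5 = S_0·∏_{j≠5}(α_5 − α_j) = 2·9 = 18 ≡ 5 (mod 13).
Step 5: correct position 5: c_5 = r_5 − e = 2 − 5 ≡ 10 (mod 13). Hence c = [7, 1, 3, 5, 10].
  Check: interpolating c through the α_i gives m(x) = 11 + 8·x (degree < 2) with m(α_i) = c_i for every i, so c is indeed a codeword.


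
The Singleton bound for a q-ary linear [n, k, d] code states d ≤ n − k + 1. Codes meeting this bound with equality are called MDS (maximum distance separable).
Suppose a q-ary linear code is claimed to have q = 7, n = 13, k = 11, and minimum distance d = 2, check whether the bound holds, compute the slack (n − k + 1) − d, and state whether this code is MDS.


Singleton RHS = n − k + 1 = 3, slack = 1, bound satisfied, not MDS.

Singleton bound: d ≤ n − k + 1.
Here n = 13, k = 11, so n − k + 1 = 3.
Given d = 2, check d ≤ 3: YES.
Slack = (n − k + 1) − d = 1.
The code is NOT MDS (slack = 1 > 0).
Description: the claimed parameters are [13, 11, 2]_7; such a code would be non-MDS.


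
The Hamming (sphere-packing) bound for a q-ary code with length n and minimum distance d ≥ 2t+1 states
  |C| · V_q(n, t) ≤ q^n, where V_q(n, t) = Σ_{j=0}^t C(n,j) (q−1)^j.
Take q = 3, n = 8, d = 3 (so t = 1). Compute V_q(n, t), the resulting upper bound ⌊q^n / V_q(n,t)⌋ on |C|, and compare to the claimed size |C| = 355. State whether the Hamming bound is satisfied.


V_q(n, t) = 17, q^n = 6561, Hamming bound = 385, |C| = 355 ≤ bound (satisfied).

Step 1: Compute V_q(n, t) = Σ_{j=0}^1 C(n, j) (q−1)^j.
  j = 0: C(8,0)·(2)^0 = 1·1 = 1.
  j = 1: C(8,1)·(2)^1 = 8·2 = 16.
  V_q(n, t) = 1 + 16 = 17.
Step 2: q^n = 3^8 = 6561.
Step 3: Hamming bound ⌊q^n / V_q(n,t)⌋ = ⌊6561/17⌋ = 385.
Step 4: Compare |C| = 355 to 385: satisfied.
The claimed |C| lies below the Hamming bound.


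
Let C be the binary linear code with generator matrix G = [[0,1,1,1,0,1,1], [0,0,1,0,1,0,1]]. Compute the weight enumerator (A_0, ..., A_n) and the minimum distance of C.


Weight distribution: A_0 = 1, A_3 = 1, A_4 = 1, A_5 = 1. Minimum distance d = 3.

Enumerate all 2^2 = 4 messages m ∈ F_2^2.
For each, compute codeword c = mG in F_2^7, then tally its weight.
  m = 00 → c = 0000000, weight = 0.
  m = 10 → c = 0111011, weight = 5.
  m = 01 → c = 0010101, weight = 3.
  m = 11 → c = 0101110, weight = 4.
Tally weights:
  weight 0: 1 codewords.
  weight 3: 1 codewords.
  weight 4: 1 codewords.
  weight 5: 1 codewords.
Minimum distance d = smallest w > 0 with A_w > 0 = 3.
Sanity: Σ A_w = 4 = 2^2 = 4 ✓.


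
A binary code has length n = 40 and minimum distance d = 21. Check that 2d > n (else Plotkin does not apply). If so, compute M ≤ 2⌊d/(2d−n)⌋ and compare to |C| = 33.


Plotkin bound M ≤ 20; given |C| = 33 > bound (violated).

Check applicability: 2d = 42, n = 40.
2d − n = 2 > 0, so Plotkin applies.
Compute d/(2d−n) = 21/2 ≈ 10.5000.
⌊d/(2d−n)⌋ = 10.
Plotkin bound: M ≤ 2·10 = 20.
Given |C| = 33, check: VIOLATED.
This |C| is above the Plotkin bound, so no binary code with n = 40, d = 21 and 33 codewords exists.


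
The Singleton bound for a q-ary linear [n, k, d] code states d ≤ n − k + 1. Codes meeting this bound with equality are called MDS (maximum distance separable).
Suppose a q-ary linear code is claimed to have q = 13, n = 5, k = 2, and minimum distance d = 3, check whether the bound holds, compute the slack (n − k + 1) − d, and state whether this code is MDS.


Singleton RHS = n − k + 1 = 4, slack = 1, bound satisfied, not MDS.

Singleton bound: d ≤ n − k + 1.
Here n = 5, k = 2, so n − k + 1 = 4.
Given d = 3, check d ≤ 4: YES.
Slack = (n − k + 1) − d = 1.
The code is NOT MDS (slack = 1 > 0).
Description: the claimed parameters are [5, 2, 3]_13; such a code would be non-MDS.


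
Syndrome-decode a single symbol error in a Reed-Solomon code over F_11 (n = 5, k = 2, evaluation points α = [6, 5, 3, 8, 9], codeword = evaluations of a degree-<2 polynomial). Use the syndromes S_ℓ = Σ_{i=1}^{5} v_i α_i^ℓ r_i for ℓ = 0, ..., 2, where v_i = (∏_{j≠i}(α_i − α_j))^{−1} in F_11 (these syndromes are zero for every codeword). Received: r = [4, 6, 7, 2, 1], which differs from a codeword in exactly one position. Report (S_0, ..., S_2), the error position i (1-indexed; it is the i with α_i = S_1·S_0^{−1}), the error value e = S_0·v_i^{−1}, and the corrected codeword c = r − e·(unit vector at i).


S = (5, 3, 4), error at position 2, error magnitude e = 1, c = [4, 5, 7, 2, 1].

Step 1: column multipliers v_i = (∏_{j≠i}(α_i − α_j))^{−1} mod 11.
  i = 1 (α = 6): (6−5)(6−3)(6−8)(6−9) = 1·3·(−2)·(−3) = 18 ≡ 7, so v_1 = 7^{−1} = 8 (mod 11).
  i = 2 (α = 5): (5−6)(5−3)(5−8)(5−9) = (−1)·2·(−3)·(−4) = −24 ≡ 9, so v_2 = 9^{−1} = 5 (mod 11).
  i = 3 (α = 3): (3−6)(3−5)(3−8)(3−9) = (−3)·(−2)·(−5)·(−6) = 180 ≡ 4, so v_3 = 4^{−1} = 3 (mod 11).
  i = 4 (α = 8): (8−6)(8−5)(8−3)(8−9) = 2·3·5·(−1) = −30 ≡ 3, so v_4 = 3^{−1} = 4 (mod 11).
  i = 5 (α = 9): (9−6)(9−5)(9−3)(9−8) = 3·4·6·1 = 72 ≡ 6, so v_5 = 6^{−1} = 2 (mod 11).
  v = [8, 5, 3, 4, 2].
Step 2: syndromes of r = [4, 6, 7, 2, 1] (all sums mod 11).
  S_0 = Σ v_i r_i = 8·4 + 5·6 + 3·7 + 4·2 + 2·1 = 93 ≡ 5.
  S_1 = Σ v_i α_i r_i = 8·6·4 + 5·5·6 + 3·3·7 + 4·8·2 + 2·9·1 = 487 ≡ 3.
  α_i^2 mod 11 = [3, 3, 9, 9, 4].
  S_2 = Σ v_i α_i^2 r_i = 8·3·4 + 5·3·6 + 3·9·7 + 4·9·2 + 2·4·1 = 455 ≡ 4.
  S = (5, 3, 4) ≠ 0, so r is not a codeword (an error is present).
Step 3: locate the error. For a single error e at position i, S_ℓ = v_i·e·α_i^ℓ, so α_err = S_1/S_0.
  S_0^{−1} = 5^{−1} = 9 (mod 11), so α_err = 3·9 = 27 ≡ 5 = α_2. Error position i = 2.
  Consistency check: S_2/S_1 = 4·4 = 16 ≡ 5 = α_err ✓ (single-error assumption holds).
Step 4: error magnitude e = S_0/v_2 = S_0·∏_{j≠2}(α_2 − α_j) = 5·9 = 45 ≡ 1 (mod 11).
Step 5: correct position 2: c_2 = r_2 − e = 6 − 1 ≡ 5 (mod 11). Hence c = [4, 5, 7, 2, 1].
  Check: interpolating c through the α_i gives m(x) = 10 + 10·x (degree < 2) with m(α_i) = c_i for every i, so c is indeed a codeword.


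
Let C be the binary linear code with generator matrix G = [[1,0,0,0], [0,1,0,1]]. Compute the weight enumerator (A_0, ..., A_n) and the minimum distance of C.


Weight distribution: A_0 = 1, A_1 = 1, A_2 = 1, A_3 = 1. Minimum distance d = 1.

Enumerate all 2^2 = 4 messages m ∈ F_2^2.
For each, compute codeword c = mG in F_2^4, then tally its weight.
  m = 00 → c = 0000, weight = 0.
  m = 10 → c = 1000, weight = 1.
  m = 01 → c = 0101, weight = 2.
  m = 11 → c = 1101, weight = 3.
Tally weights:
  weight 0: 1 codewords.
  weight 1: 1 codewords.
  weight 2: 1 codewords.
  weight 3: 1 codewords.
Minimum distance d = smallest w > 0 with A_w > 0 = 1.
Sanity: Σ A_w = 4 = 2^2 = 4 ✓.


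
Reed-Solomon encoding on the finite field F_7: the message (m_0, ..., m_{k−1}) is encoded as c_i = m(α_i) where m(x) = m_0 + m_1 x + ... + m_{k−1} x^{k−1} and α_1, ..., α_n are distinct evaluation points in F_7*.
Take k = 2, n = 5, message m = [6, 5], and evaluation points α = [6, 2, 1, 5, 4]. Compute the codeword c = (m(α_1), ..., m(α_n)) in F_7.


c = [1, 2, 4, 3, 5]

Message polynomial: m(x) = 6 + 5·x (mod 7).
For each evaluation point α_i, compute m(α_i) mod 7:
  α_1 = 6: Horner steps 5 → 1, so m(6) = 1.
  α_2 = 2: Horner steps 5 → 2, so m(2) = 2.
  α_3 = 1: Horner steps 5 → 4, so m(1) = 4.
  α_4 = 5: Horner steps 5 → 3, so m(5) = 3.
  α_5 = 4: Horner steps 5 → 5, so m(4) = 5.
Codeword c = [1, 2, 4, 3, 5] ∈ F_7^5.


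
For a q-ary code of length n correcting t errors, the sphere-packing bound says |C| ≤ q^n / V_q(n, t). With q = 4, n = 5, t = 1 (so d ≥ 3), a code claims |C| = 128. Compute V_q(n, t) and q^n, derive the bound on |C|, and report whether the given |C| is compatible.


V_q(n, t) = 16, q^n = 1024, Hamming bound = 64, |C| = 128 > bound (violated).

Step 1: Compute V_q(n, t) = Σ_{j=0}^1 C(n, j) (q−1)^j.
  j = 0: C(5,0)·(3)^0 = 1·1 = 1.
  j = 1: C(5,1)·(3)^1 = 5·3 = 15.
  V_q(n, t) = 1 + 15 = 16.
Step 2: q^n = 4^5 = 1024.
Step 3: Hamming bound ⌊q^n / V_q(n,t)⌋ = ⌊1024/16⌋ = 64.
Step 4: Compare |C| = 128 to 64: violated.
The claimed |C| lies above the Hamming bound, so no 4-ary code of length 5 with d ≥ 3 can have 128 codewords.


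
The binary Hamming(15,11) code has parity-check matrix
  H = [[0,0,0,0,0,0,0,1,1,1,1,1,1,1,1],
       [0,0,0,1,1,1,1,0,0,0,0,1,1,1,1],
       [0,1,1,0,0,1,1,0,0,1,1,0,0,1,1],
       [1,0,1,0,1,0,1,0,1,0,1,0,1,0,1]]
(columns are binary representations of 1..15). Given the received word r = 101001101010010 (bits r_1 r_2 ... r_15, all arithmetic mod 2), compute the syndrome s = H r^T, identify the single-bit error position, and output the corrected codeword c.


s = (1, 1, 1, 1)^T, error position = 15, corrected codeword c = 101001101010011

Compute s = H r^T mod 2 one row at a time:
  s_1 = 0 + 1 + 0 + 1 + 0 + 0 + 1 + 0 = 3 ≡ 1 (mod 2).
  s_2 = 0 + 0 + 1 + 1 + 0 + 0 + 1 + 0 = 3 ≡ 1 (mod 2).
  s_3 = 0 + 1 + 1 + 1 + 0 + 1 + 1 + 0 = 5 ≡ 1 (mod 2).
  s_4 = 1 + 1 + 0 + 1 + 1 + 1 + 0 + 0 = 5 ≡ 1 (mod 2).
s = (1, 1, 1, 1)^T — this equals column 15 of H (binary 1111), so error is at position 15.
Correct: flip bit 15 of r = 101001101010010 to get c = 101001101010011.


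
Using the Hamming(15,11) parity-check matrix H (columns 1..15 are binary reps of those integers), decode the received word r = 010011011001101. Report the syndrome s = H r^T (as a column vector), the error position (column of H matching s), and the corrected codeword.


s = (1, 1, 1, 0)^T, error position = 14, corrected codeword c = 010011011001111

Compute s = H r^T mod 2 one row at a time:
  s_1 = 1 + 1 + 0 + 0 + 1 + 1 + 0 + 1 = 5 ≡ 1 (mod 2).
  s_2 = 0 + 1 + 1 + 0 + 1 + 1 + 0 + 1 = 5 ≡ 1 (mod 2).
  s_3 = 1 + 0 + 1 + 0 + 0 + 0 + 0 + 1 = 3 ≡ 1 (mod 2).
  s_4 = 0 + 0 + 1 + 0 + 1 + 0 + 1 + 1 = 4 ≡ 0 (mod 2).
s = (1, 1, 1, 0)^T — this equals column 14 of H (binary 1110), so error is at position 14.
Correct: flip bit 14 of r = 010011011001101 to get c = 010011011001111.


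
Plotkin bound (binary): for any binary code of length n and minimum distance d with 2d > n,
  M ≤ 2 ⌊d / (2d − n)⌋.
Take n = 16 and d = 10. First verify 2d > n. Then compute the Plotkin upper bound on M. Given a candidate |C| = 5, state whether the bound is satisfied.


Plotkin bound M ≤ 4; given |C| = 5 > bound (violated).

Check applicability: 2d = 20, n = 16.
2d − n = 4 > 0, so Plotkin applies.
Compute d/(2d−n) = 10/4 ≈ 2.5000.
⌊d/(2d−n)⌋ = 2.
Plotkin bound: M ≤ 2·2 = 4.
Given |C| = 5, check: VIOLATED.
This |C| is above the Plotkin bound, so no binary code with n = 16, d = 10 and 5 codewords exists.


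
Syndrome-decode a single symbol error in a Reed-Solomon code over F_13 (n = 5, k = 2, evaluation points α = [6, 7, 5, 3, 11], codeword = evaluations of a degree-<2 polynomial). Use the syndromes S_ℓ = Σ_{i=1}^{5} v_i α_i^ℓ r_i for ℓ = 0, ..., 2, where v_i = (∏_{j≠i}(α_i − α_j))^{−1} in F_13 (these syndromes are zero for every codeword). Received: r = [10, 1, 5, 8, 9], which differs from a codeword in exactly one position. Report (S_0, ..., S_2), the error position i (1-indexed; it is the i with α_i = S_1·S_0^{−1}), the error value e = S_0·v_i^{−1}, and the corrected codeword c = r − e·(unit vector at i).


S = (11, 12, 6), error at position 2, error magnitude e = 12, c = [10, 2, 5, 8, 9].

Step 1: column multipliers v_i = (∏_{j≠i}(α_i − α_j))^{−1} mod 13.
  i = 1 (α = 6): (6−7)(6−5)(6−3)(6−11) = (−1)·1·3·(−5) = 15 ≡ 2, so v_1 = 2^{−1} = 7 (mod 13).
  i = 2 (α = 7): (7−6)(7−5)(7−3)(7−11) = 1·2·4·(−4) = −32 ≡ 7, so v_2 = 7^{−1} = 2 (mod 13).
  i = 3 (α = 5): (5−6)(5−7)(5−3)(5−11) = (−1)·(−2)·2·(−6) = −24 ≡ 2, so v_3 = 2^{−1} = 7 (mod 13).
  i = 4 (α = 3): (3−6)(3−7)(3−5)(3−11) = (−3)·(−4)·(−2)·(−8) = 192 ≡ 10, so v_4 = 10^{−1} = 4 (mod 13).
  i = 5 (α = 11): (11−6)(11−7)(11−5)(11−3) = 5·4·6·8 = 960 ≡ 11, so v_5 = 11^{−1} = 6 (mod 13).
  v = [7, 2, 7, 4, 6].
Step 2: syndromes of r = [10, 1, 5, 8, 9] (all sums mod 13).
  S_0 = Σ v_i r_i = 7·10 + 2·1 + 7·5 + 4·8 + 6·9 = 193 ≡ 11.
  S_1 = Σ v_i α_i r_i = 7·6·10 + 2·7·1 + 7·5·5 + 4·3·8 + 6·11·9 = 1299 ≡ 12.
  α_i^2 mod 13 = [10, 10, 12, 9, 4].
  S_2 = Σ v_i α_i^2 r_i = 7·10·10 + 2·10·1 + 7·12·5 + 4·9·8 + 6·4·9 = 1644 ≡ 6.
  S = (11, 12, 6) ≠ 0, so r is not a codeword (an error is present).
Step 3: locate the error. For a single error e at position i, S_ℓ = v_i·e·α_i^ℓ, so α_err = S_1/S_0.
  S_0^{−1} = 11^{−1} = 6 (mod 13), so α_err = 12·6 = 72 ≡ 7 = α_2. Error position i = 2.
  Consistency check: S_2/S_1 = 6·12 = 72 ≡ 7 = α_err ✓ (single-error assumption holds).
Step 4: error magnitude e = S_0/v_2 = S_0·∏_{j≠2}(α_2 − α_j) = 11·7 = 77 ≡ 12 (mod 13).
Step 5: correct position 2: c_2 = r_2 − e = 1 − 12 ≡ 2 (mod 13). Hence c = [10, 2, 5, 8, 9].
  Check: interpolating c through the α_i gives m(x) = 6 + 5·x (degree < 2) with m(α_i) = c_i for every i, so c is indeed a codeword.


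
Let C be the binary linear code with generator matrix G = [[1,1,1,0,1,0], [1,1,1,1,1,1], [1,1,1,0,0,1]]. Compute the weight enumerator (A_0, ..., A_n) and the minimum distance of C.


Weight distribution: A_0 = 1, A_2 = 3, A_4 = 3, A_6 = 1. Minimum distance d = 2.

Enumerate all 2^3 = 8 messages m ∈ F_2^3.
For each, compute codeword c = mG in F_2^6, then tally its weight.
  m = 000 → c = 000000, weight = 0.
  m = 100 → c = 111010, weight = 4.
  m = 010 → c = 111111, weight = 6.
  m = 110 → c = 000101, weight = 2.
  m = 001 → c = 111001, weight = 4.
  m = 101 → c = 000011, weight = 2.
  m = 011 → c = 000110, weight = 2.
  m = 111 → c = 111100, weight = 4.
Tally weights:
  weight 0: 1 codewords.
  weight 2: 3 codewords.
  weight 4: 3 codewords.
  weight 6: 1 codewords.
Minimum distance d = smallest w > 0 with A_w > 0 = 2.
Sanity: Σ A_w = 8 = 2^3 = 8 ✓.


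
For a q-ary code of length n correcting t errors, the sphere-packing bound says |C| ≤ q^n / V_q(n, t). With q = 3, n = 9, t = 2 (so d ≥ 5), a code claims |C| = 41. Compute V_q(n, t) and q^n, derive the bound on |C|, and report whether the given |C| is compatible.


V_q(n, t) = 163, q^n = 19683, Hamming bound = 120, |C| = 41 ≤ bound (satisfied).

Step 1: Compute V_q(n, t) = Σ_{j=0}^2 C(n, j) (q−1)^j.
  j = 0: C(9,0)·(2)^0 = 1·1 = 1.
  j = 1: C(9,1)·(2)^1 = 9·2 = 18.
  j = 2: C(9,2)·(2)^2 = 36·4 = 144.
  V_q(n, t) = 1 + 18 + 144 = 163.
Step 2: q^n = 3^9 = 19683.
Step 3: Hamming bound ⌊q^n / V_q(n,t)⌋ = ⌊19683/163⌋ = 120.
Step 4: Compare |C| = 41 to 120: satisfied.
The claimed |C| lies below the Hamming bound.


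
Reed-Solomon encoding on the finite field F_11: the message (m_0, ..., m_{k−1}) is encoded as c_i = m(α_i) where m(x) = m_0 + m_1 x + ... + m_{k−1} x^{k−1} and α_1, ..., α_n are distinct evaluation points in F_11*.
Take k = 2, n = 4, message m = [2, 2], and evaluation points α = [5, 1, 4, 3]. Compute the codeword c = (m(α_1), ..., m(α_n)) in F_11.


c = [1, 4, 10, 8]

Message polynomial: m(x) = 2 + 2·x (mod 11).
For each evaluation point α_i, compute m(α_i) mod 11:
  α_1 = 5: Horner steps 2 → 1, so m(5) = 1.
  α_2 = 1: Horner steps 2 → 4, so m(1) = 4.
  α_3 = 4: Horner steps 2 → 10, so m(4) = 10.
  α_4 = 3: Horner steps 2 → 8, so m(3) = 8.
Codeword c = [1, 4, 10, 8] ∈ F_11^4.
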